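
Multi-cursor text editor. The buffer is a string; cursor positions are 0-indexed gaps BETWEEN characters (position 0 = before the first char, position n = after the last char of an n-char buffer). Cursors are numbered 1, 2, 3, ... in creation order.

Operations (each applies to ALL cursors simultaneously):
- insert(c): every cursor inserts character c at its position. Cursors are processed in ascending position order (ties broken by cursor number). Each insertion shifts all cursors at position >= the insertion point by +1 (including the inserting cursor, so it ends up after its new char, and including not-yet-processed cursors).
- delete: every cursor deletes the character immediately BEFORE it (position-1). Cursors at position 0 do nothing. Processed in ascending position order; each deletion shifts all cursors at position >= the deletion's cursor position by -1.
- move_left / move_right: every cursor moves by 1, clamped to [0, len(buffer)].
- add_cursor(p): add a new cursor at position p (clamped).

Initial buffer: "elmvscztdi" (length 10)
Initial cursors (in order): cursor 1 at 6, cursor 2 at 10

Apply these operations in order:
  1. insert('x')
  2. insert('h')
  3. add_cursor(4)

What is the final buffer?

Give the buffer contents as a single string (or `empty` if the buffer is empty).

After op 1 (insert('x')): buffer="elmvscxztdix" (len 12), cursors c1@7 c2@12, authorship ......1....2
After op 2 (insert('h')): buffer="elmvscxhztdixh" (len 14), cursors c1@8 c2@14, authorship ......11....22
After op 3 (add_cursor(4)): buffer="elmvscxhztdixh" (len 14), cursors c3@4 c1@8 c2@14, authorship ......11....22

Answer: elmvscxhztdixh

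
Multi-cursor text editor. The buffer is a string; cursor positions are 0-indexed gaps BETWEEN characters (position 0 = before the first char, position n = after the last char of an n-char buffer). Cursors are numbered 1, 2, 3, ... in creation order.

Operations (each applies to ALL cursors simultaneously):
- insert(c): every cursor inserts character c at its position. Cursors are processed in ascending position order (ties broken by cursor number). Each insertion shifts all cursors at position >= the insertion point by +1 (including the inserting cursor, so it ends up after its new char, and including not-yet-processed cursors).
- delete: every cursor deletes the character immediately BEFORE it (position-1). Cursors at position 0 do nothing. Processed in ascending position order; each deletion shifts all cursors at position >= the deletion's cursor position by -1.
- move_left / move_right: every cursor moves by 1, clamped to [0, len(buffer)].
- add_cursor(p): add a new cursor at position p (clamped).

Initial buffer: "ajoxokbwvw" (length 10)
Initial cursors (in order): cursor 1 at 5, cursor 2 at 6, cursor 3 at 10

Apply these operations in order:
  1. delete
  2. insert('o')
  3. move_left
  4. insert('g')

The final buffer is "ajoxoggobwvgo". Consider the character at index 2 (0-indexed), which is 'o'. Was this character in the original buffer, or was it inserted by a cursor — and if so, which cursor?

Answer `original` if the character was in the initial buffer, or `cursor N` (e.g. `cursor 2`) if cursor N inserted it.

After op 1 (delete): buffer="ajoxbwv" (len 7), cursors c1@4 c2@4 c3@7, authorship .......
After op 2 (insert('o')): buffer="ajoxoobwvo" (len 10), cursors c1@6 c2@6 c3@10, authorship ....12...3
After op 3 (move_left): buffer="ajoxoobwvo" (len 10), cursors c1@5 c2@5 c3@9, authorship ....12...3
After op 4 (insert('g')): buffer="ajoxoggobwvgo" (len 13), cursors c1@7 c2@7 c3@12, authorship ....1122...33
Authorship (.=original, N=cursor N): . . . . 1 1 2 2 . . . 3 3
Index 2: author = original

Answer: original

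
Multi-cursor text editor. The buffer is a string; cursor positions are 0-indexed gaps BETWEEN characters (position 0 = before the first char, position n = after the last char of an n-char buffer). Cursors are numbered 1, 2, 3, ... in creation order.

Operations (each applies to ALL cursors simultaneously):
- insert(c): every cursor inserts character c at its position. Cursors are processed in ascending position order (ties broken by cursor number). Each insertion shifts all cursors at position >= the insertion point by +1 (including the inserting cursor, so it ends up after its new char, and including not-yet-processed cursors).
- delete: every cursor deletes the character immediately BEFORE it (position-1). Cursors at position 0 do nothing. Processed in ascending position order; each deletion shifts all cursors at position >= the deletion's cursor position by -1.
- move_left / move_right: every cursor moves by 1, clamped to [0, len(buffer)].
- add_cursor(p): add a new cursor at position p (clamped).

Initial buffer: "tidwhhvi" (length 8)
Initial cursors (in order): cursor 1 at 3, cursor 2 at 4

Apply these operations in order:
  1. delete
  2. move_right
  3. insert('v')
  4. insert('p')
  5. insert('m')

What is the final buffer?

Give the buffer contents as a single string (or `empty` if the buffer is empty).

Answer: tihvvppmmhvi

Derivation:
After op 1 (delete): buffer="tihhvi" (len 6), cursors c1@2 c2@2, authorship ......
After op 2 (move_right): buffer="tihhvi" (len 6), cursors c1@3 c2@3, authorship ......
After op 3 (insert('v')): buffer="tihvvhvi" (len 8), cursors c1@5 c2@5, authorship ...12...
After op 4 (insert('p')): buffer="tihvvpphvi" (len 10), cursors c1@7 c2@7, authorship ...1212...
After op 5 (insert('m')): buffer="tihvvppmmhvi" (len 12), cursors c1@9 c2@9, authorship ...121212...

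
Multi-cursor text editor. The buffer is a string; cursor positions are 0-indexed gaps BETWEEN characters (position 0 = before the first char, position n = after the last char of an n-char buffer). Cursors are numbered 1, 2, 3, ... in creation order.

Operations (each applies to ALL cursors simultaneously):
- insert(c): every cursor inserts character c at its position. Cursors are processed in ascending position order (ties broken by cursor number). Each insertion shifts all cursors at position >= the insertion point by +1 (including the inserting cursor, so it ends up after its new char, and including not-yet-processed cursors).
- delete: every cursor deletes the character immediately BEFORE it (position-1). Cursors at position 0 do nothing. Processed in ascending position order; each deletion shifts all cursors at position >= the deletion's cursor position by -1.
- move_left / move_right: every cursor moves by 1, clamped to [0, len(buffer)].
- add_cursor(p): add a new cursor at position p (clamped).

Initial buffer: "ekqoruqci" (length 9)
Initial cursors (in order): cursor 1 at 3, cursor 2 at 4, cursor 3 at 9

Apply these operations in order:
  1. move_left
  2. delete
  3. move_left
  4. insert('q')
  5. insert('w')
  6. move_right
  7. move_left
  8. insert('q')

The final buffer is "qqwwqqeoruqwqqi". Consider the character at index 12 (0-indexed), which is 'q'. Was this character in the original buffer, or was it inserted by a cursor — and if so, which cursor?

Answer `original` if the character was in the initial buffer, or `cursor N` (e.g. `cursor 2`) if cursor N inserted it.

Answer: cursor 3

Derivation:
After op 1 (move_left): buffer="ekqoruqci" (len 9), cursors c1@2 c2@3 c3@8, authorship .........
After op 2 (delete): buffer="eoruqi" (len 6), cursors c1@1 c2@1 c3@5, authorship ......
After op 3 (move_left): buffer="eoruqi" (len 6), cursors c1@0 c2@0 c3@4, authorship ......
After op 4 (insert('q')): buffer="qqeoruqqi" (len 9), cursors c1@2 c2@2 c3@7, authorship 12....3..
After op 5 (insert('w')): buffer="qqwweoruqwqi" (len 12), cursors c1@4 c2@4 c3@10, authorship 1212....33..
After op 6 (move_right): buffer="qqwweoruqwqi" (len 12), cursors c1@5 c2@5 c3@11, authorship 1212....33..
After op 7 (move_left): buffer="qqwweoruqwqi" (len 12), cursors c1@4 c2@4 c3@10, authorship 1212....33..
After op 8 (insert('q')): buffer="qqwwqqeoruqwqqi" (len 15), cursors c1@6 c2@6 c3@13, authorship 121212....333..
Authorship (.=original, N=cursor N): 1 2 1 2 1 2 . . . . 3 3 3 . .
Index 12: author = 3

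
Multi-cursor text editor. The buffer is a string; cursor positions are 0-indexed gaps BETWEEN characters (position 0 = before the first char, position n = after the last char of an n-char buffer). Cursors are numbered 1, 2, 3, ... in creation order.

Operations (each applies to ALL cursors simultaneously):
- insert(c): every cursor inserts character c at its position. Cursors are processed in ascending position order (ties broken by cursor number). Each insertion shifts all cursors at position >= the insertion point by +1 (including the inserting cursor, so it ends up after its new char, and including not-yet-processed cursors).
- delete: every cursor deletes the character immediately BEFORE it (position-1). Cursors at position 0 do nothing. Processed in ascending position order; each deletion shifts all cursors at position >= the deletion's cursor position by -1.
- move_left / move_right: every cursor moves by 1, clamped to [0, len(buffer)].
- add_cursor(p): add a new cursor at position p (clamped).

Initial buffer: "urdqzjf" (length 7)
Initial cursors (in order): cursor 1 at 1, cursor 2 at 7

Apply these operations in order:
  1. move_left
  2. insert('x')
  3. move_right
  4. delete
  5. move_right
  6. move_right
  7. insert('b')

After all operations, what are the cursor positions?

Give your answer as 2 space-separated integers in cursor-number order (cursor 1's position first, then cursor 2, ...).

Answer: 4 9

Derivation:
After op 1 (move_left): buffer="urdqzjf" (len 7), cursors c1@0 c2@6, authorship .......
After op 2 (insert('x')): buffer="xurdqzjxf" (len 9), cursors c1@1 c2@8, authorship 1......2.
After op 3 (move_right): buffer="xurdqzjxf" (len 9), cursors c1@2 c2@9, authorship 1......2.
After op 4 (delete): buffer="xrdqzjx" (len 7), cursors c1@1 c2@7, authorship 1.....2
After op 5 (move_right): buffer="xrdqzjx" (len 7), cursors c1@2 c2@7, authorship 1.....2
After op 6 (move_right): buffer="xrdqzjx" (len 7), cursors c1@3 c2@7, authorship 1.....2
After op 7 (insert('b')): buffer="xrdbqzjxb" (len 9), cursors c1@4 c2@9, authorship 1..1...22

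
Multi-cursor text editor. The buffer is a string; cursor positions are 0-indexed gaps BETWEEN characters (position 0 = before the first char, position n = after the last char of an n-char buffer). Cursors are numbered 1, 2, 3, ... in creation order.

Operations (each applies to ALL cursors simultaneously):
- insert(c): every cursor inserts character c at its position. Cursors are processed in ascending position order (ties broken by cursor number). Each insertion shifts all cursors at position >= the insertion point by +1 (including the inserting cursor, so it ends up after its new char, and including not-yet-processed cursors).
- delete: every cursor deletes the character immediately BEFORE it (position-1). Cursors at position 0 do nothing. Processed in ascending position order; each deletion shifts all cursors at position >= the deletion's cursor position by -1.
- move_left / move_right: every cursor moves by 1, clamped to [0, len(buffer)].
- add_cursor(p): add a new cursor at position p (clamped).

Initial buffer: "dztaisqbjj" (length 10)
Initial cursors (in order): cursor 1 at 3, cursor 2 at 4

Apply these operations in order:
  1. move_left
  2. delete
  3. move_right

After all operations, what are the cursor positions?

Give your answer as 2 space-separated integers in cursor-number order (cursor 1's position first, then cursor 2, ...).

After op 1 (move_left): buffer="dztaisqbjj" (len 10), cursors c1@2 c2@3, authorship ..........
After op 2 (delete): buffer="daisqbjj" (len 8), cursors c1@1 c2@1, authorship ........
After op 3 (move_right): buffer="daisqbjj" (len 8), cursors c1@2 c2@2, authorship ........

Answer: 2 2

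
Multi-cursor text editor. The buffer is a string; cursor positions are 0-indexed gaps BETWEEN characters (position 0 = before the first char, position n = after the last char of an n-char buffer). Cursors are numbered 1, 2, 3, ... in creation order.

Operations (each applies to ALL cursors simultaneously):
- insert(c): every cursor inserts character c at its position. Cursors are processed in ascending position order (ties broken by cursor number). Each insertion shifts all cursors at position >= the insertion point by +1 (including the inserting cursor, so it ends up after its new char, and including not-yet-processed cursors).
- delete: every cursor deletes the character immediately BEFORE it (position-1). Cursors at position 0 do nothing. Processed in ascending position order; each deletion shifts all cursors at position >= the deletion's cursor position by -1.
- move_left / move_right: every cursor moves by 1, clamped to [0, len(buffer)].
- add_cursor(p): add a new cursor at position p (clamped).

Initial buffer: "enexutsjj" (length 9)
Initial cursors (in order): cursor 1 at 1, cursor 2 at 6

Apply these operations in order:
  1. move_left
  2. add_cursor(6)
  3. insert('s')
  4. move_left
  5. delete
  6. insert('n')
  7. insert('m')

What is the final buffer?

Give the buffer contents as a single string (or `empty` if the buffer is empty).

After op 1 (move_left): buffer="enexutsjj" (len 9), cursors c1@0 c2@5, authorship .........
After op 2 (add_cursor(6)): buffer="enexutsjj" (len 9), cursors c1@0 c2@5 c3@6, authorship .........
After op 3 (insert('s')): buffer="senexustssjj" (len 12), cursors c1@1 c2@7 c3@9, authorship 1.....2.3...
After op 4 (move_left): buffer="senexustssjj" (len 12), cursors c1@0 c2@6 c3@8, authorship 1.....2.3...
After op 5 (delete): buffer="senexsssjj" (len 10), cursors c1@0 c2@5 c3@6, authorship 1....23...
After op 6 (insert('n')): buffer="nsenexnsnssjj" (len 13), cursors c1@1 c2@7 c3@9, authorship 11....2233...
After op 7 (insert('m')): buffer="nmsenexnmsnmssjj" (len 16), cursors c1@2 c2@9 c3@12, authorship 111....222333...

Answer: nmsenexnmsnmssjj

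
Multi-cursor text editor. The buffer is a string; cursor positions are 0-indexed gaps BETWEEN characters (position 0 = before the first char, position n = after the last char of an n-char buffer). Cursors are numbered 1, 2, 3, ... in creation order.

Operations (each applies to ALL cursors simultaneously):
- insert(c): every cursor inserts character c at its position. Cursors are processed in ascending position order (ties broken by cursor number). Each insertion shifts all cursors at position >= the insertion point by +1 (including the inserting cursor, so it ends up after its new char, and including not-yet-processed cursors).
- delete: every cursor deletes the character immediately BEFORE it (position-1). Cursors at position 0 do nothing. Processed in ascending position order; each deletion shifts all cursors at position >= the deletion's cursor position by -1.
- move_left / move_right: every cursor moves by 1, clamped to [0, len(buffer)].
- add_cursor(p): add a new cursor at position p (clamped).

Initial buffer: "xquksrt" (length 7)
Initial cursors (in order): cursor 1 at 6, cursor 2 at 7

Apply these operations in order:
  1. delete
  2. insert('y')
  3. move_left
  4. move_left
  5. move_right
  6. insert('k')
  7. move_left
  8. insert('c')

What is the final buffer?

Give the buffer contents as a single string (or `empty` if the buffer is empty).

Answer: xquksykccky

Derivation:
After op 1 (delete): buffer="xquks" (len 5), cursors c1@5 c2@5, authorship .....
After op 2 (insert('y')): buffer="xquksyy" (len 7), cursors c1@7 c2@7, authorship .....12
After op 3 (move_left): buffer="xquksyy" (len 7), cursors c1@6 c2@6, authorship .....12
After op 4 (move_left): buffer="xquksyy" (len 7), cursors c1@5 c2@5, authorship .....12
After op 5 (move_right): buffer="xquksyy" (len 7), cursors c1@6 c2@6, authorship .....12
After op 6 (insert('k')): buffer="xquksykky" (len 9), cursors c1@8 c2@8, authorship .....1122
After op 7 (move_left): buffer="xquksykky" (len 9), cursors c1@7 c2@7, authorship .....1122
After op 8 (insert('c')): buffer="xquksykccky" (len 11), cursors c1@9 c2@9, authorship .....111222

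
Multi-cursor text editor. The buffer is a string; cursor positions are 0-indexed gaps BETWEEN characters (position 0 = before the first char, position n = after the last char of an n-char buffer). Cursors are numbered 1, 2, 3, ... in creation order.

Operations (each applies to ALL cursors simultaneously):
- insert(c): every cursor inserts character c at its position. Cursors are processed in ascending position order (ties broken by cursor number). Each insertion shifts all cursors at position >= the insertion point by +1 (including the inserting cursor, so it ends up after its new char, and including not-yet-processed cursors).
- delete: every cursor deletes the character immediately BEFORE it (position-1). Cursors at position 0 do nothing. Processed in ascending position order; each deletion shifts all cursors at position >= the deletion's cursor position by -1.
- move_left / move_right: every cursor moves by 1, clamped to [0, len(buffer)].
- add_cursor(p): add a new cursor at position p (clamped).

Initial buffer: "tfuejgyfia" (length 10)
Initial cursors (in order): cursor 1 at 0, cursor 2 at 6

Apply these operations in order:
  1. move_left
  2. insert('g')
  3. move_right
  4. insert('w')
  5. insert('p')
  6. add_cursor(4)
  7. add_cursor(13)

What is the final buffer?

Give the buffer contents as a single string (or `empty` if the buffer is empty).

After op 1 (move_left): buffer="tfuejgyfia" (len 10), cursors c1@0 c2@5, authorship ..........
After op 2 (insert('g')): buffer="gtfuejggyfia" (len 12), cursors c1@1 c2@7, authorship 1.....2.....
After op 3 (move_right): buffer="gtfuejggyfia" (len 12), cursors c1@2 c2@8, authorship 1.....2.....
After op 4 (insert('w')): buffer="gtwfuejggwyfia" (len 14), cursors c1@3 c2@10, authorship 1.1....2.2....
After op 5 (insert('p')): buffer="gtwpfuejggwpyfia" (len 16), cursors c1@4 c2@12, authorship 1.11....2.22....
After op 6 (add_cursor(4)): buffer="gtwpfuejggwpyfia" (len 16), cursors c1@4 c3@4 c2@12, authorship 1.11....2.22....
After op 7 (add_cursor(13)): buffer="gtwpfuejggwpyfia" (len 16), cursors c1@4 c3@4 c2@12 c4@13, authorship 1.11....2.22....

Answer: gtwpfuejggwpyfia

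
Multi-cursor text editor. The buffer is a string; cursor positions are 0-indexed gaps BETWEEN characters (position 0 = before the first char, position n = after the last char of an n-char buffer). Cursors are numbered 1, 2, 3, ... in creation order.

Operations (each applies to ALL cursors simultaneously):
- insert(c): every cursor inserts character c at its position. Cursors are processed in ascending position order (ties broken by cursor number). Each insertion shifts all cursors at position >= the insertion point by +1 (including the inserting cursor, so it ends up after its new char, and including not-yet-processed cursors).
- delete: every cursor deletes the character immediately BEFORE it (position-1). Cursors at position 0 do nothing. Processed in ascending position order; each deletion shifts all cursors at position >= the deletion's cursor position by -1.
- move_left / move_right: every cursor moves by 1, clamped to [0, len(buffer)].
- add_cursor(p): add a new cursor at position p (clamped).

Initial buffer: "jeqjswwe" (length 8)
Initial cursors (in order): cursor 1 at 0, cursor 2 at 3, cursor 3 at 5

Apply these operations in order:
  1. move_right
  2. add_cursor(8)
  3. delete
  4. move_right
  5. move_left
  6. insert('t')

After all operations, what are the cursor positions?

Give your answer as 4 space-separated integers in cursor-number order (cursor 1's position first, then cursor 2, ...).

After op 1 (move_right): buffer="jeqjswwe" (len 8), cursors c1@1 c2@4 c3@6, authorship ........
After op 2 (add_cursor(8)): buffer="jeqjswwe" (len 8), cursors c1@1 c2@4 c3@6 c4@8, authorship ........
After op 3 (delete): buffer="eqsw" (len 4), cursors c1@0 c2@2 c3@3 c4@4, authorship ....
After op 4 (move_right): buffer="eqsw" (len 4), cursors c1@1 c2@3 c3@4 c4@4, authorship ....
After op 5 (move_left): buffer="eqsw" (len 4), cursors c1@0 c2@2 c3@3 c4@3, authorship ....
After op 6 (insert('t')): buffer="teqtsttw" (len 8), cursors c1@1 c2@4 c3@7 c4@7, authorship 1..2.34.

Answer: 1 4 7 7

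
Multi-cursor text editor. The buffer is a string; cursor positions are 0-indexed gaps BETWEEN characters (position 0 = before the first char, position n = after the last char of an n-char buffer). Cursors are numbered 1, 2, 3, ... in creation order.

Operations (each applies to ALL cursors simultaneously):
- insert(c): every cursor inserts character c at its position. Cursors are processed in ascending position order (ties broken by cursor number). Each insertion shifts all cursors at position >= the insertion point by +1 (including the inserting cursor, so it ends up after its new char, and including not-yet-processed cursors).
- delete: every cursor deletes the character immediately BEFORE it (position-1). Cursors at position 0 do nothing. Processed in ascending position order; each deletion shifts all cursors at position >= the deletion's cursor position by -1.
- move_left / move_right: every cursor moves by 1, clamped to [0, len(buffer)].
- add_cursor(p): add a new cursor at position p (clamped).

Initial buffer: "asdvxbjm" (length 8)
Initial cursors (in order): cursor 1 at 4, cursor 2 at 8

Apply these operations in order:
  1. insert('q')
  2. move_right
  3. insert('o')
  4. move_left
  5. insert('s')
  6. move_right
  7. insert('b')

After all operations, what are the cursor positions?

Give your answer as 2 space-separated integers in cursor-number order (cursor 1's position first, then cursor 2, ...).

Answer: 9 16

Derivation:
After op 1 (insert('q')): buffer="asdvqxbjmq" (len 10), cursors c1@5 c2@10, authorship ....1....2
After op 2 (move_right): buffer="asdvqxbjmq" (len 10), cursors c1@6 c2@10, authorship ....1....2
After op 3 (insert('o')): buffer="asdvqxobjmqo" (len 12), cursors c1@7 c2@12, authorship ....1.1...22
After op 4 (move_left): buffer="asdvqxobjmqo" (len 12), cursors c1@6 c2@11, authorship ....1.1...22
After op 5 (insert('s')): buffer="asdvqxsobjmqso" (len 14), cursors c1@7 c2@13, authorship ....1.11...222
After op 6 (move_right): buffer="asdvqxsobjmqso" (len 14), cursors c1@8 c2@14, authorship ....1.11...222
After op 7 (insert('b')): buffer="asdvqxsobbjmqsob" (len 16), cursors c1@9 c2@16, authorship ....1.111...2222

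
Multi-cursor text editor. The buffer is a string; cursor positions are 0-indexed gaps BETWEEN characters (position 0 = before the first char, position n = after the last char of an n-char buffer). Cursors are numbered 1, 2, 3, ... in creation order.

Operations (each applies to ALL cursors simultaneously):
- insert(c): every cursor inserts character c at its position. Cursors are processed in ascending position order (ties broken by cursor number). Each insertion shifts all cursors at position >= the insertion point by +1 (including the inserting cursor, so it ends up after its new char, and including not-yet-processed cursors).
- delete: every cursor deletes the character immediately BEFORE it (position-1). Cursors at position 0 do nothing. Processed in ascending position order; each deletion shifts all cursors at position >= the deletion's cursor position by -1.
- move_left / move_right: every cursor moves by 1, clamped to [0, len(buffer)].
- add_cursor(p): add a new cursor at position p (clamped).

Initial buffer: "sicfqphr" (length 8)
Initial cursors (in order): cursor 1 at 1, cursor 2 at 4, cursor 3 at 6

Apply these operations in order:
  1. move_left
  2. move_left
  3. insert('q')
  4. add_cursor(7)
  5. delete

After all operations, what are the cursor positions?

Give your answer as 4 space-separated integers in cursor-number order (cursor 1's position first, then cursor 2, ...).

Answer: 0 2 3 3

Derivation:
After op 1 (move_left): buffer="sicfqphr" (len 8), cursors c1@0 c2@3 c3@5, authorship ........
After op 2 (move_left): buffer="sicfqphr" (len 8), cursors c1@0 c2@2 c3@4, authorship ........
After op 3 (insert('q')): buffer="qsiqcfqqphr" (len 11), cursors c1@1 c2@4 c3@7, authorship 1..2..3....
After op 4 (add_cursor(7)): buffer="qsiqcfqqphr" (len 11), cursors c1@1 c2@4 c3@7 c4@7, authorship 1..2..3....
After op 5 (delete): buffer="sicqphr" (len 7), cursors c1@0 c2@2 c3@3 c4@3, authorship .......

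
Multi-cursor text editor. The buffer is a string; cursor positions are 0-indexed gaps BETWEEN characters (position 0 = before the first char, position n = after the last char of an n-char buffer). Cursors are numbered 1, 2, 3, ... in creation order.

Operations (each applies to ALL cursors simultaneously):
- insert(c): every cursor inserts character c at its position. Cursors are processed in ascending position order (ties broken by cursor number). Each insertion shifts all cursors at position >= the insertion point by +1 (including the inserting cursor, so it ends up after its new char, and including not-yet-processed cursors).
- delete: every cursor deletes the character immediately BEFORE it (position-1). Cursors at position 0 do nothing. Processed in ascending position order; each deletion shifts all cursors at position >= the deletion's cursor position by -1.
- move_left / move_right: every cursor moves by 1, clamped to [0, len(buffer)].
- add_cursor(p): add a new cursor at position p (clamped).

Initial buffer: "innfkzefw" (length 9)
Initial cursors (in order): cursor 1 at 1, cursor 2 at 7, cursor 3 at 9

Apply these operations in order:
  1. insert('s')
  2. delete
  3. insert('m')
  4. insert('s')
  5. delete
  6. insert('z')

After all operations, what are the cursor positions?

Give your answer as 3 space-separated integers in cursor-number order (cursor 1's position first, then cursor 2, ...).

Answer: 3 11 15

Derivation:
After op 1 (insert('s')): buffer="isnnfkzesfws" (len 12), cursors c1@2 c2@9 c3@12, authorship .1......2..3
After op 2 (delete): buffer="innfkzefw" (len 9), cursors c1@1 c2@7 c3@9, authorship .........
After op 3 (insert('m')): buffer="imnnfkzemfwm" (len 12), cursors c1@2 c2@9 c3@12, authorship .1......2..3
After op 4 (insert('s')): buffer="imsnnfkzemsfwms" (len 15), cursors c1@3 c2@11 c3@15, authorship .11......22..33
After op 5 (delete): buffer="imnnfkzemfwm" (len 12), cursors c1@2 c2@9 c3@12, authorship .1......2..3
After op 6 (insert('z')): buffer="imznnfkzemzfwmz" (len 15), cursors c1@3 c2@11 c3@15, authorship .11......22..33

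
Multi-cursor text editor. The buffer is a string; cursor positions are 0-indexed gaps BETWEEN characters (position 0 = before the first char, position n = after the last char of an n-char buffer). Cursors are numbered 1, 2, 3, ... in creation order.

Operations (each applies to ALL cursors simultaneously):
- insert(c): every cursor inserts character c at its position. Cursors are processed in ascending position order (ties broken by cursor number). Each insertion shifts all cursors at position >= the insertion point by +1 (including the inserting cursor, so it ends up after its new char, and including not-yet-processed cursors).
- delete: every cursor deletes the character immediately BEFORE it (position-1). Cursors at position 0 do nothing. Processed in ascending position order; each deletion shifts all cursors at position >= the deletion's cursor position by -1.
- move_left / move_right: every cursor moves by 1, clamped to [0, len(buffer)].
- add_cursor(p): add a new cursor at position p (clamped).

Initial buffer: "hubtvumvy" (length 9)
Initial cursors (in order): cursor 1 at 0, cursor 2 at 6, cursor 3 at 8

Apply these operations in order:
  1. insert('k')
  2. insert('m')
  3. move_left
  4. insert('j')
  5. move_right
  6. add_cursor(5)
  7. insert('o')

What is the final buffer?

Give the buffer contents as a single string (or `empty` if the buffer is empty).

After op 1 (insert('k')): buffer="khubtvukmvky" (len 12), cursors c1@1 c2@8 c3@11, authorship 1......2..3.
After op 2 (insert('m')): buffer="kmhubtvukmmvkmy" (len 15), cursors c1@2 c2@10 c3@14, authorship 11......22..33.
After op 3 (move_left): buffer="kmhubtvukmmvkmy" (len 15), cursors c1@1 c2@9 c3@13, authorship 11......22..33.
After op 4 (insert('j')): buffer="kjmhubtvukjmmvkjmy" (len 18), cursors c1@2 c2@11 c3@16, authorship 111......222..333.
After op 5 (move_right): buffer="kjmhubtvukjmmvkjmy" (len 18), cursors c1@3 c2@12 c3@17, authorship 111......222..333.
After op 6 (add_cursor(5)): buffer="kjmhubtvukjmmvkjmy" (len 18), cursors c1@3 c4@5 c2@12 c3@17, authorship 111......222..333.
After op 7 (insert('o')): buffer="kjmohuobtvukjmomvkjmoy" (len 22), cursors c1@4 c4@7 c2@15 c3@21, authorship 1111..4....2222..3333.

Answer: kjmohuobtvukjmomvkjmoy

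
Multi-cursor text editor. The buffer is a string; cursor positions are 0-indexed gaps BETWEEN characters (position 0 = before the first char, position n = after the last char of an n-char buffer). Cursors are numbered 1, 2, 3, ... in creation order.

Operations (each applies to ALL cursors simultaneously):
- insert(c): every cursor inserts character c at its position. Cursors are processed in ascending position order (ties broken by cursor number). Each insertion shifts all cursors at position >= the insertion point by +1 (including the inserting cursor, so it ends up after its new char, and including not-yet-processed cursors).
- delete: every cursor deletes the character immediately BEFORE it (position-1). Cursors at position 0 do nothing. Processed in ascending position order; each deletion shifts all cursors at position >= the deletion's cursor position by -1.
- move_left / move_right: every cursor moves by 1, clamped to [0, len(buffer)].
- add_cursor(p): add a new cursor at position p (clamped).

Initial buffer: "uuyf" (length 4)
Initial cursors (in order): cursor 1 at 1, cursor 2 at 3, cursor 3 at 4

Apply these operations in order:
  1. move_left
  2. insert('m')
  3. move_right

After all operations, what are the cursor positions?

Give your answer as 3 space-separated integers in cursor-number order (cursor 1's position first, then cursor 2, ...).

After op 1 (move_left): buffer="uuyf" (len 4), cursors c1@0 c2@2 c3@3, authorship ....
After op 2 (insert('m')): buffer="muumymf" (len 7), cursors c1@1 c2@4 c3@6, authorship 1..2.3.
After op 3 (move_right): buffer="muumymf" (len 7), cursors c1@2 c2@5 c3@7, authorship 1..2.3.

Answer: 2 5 7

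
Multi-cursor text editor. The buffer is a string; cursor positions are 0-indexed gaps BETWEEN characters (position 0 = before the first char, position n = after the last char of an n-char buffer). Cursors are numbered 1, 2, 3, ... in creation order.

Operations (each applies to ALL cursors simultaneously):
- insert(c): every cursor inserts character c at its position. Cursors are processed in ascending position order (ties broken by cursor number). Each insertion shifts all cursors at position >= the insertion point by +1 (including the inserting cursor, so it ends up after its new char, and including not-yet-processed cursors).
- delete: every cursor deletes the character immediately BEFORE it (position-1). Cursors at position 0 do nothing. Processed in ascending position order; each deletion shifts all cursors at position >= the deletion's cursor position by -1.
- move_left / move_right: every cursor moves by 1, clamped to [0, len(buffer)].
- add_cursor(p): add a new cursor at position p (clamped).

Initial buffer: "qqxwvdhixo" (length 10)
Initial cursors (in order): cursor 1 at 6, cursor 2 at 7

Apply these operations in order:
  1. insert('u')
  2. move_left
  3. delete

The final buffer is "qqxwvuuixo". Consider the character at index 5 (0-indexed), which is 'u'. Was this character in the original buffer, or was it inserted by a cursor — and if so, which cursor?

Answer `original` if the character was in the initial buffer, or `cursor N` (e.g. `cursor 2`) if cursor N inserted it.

After op 1 (insert('u')): buffer="qqxwvduhuixo" (len 12), cursors c1@7 c2@9, authorship ......1.2...
After op 2 (move_left): buffer="qqxwvduhuixo" (len 12), cursors c1@6 c2@8, authorship ......1.2...
After op 3 (delete): buffer="qqxwvuuixo" (len 10), cursors c1@5 c2@6, authorship .....12...
Authorship (.=original, N=cursor N): . . . . . 1 2 . . .
Index 5: author = 1

Answer: cursor 1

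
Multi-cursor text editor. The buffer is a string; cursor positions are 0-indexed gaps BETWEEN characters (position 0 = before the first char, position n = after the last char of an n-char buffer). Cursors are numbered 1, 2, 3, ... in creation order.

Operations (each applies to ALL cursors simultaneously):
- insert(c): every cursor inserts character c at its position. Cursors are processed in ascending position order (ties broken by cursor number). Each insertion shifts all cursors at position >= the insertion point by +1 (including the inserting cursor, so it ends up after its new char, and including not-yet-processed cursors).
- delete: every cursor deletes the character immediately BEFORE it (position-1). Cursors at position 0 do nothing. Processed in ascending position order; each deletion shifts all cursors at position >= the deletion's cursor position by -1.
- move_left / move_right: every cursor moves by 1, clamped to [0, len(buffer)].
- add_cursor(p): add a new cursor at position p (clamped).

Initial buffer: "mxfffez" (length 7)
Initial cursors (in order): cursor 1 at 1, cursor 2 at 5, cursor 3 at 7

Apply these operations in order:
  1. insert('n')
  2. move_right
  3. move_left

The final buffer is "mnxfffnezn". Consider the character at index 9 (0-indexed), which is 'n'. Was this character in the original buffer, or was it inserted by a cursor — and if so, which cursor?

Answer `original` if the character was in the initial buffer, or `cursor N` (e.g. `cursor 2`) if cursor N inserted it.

After op 1 (insert('n')): buffer="mnxfffnezn" (len 10), cursors c1@2 c2@7 c3@10, authorship .1....2..3
After op 2 (move_right): buffer="mnxfffnezn" (len 10), cursors c1@3 c2@8 c3@10, authorship .1....2..3
After op 3 (move_left): buffer="mnxfffnezn" (len 10), cursors c1@2 c2@7 c3@9, authorship .1....2..3
Authorship (.=original, N=cursor N): . 1 . . . . 2 . . 3
Index 9: author = 3

Answer: cursor 3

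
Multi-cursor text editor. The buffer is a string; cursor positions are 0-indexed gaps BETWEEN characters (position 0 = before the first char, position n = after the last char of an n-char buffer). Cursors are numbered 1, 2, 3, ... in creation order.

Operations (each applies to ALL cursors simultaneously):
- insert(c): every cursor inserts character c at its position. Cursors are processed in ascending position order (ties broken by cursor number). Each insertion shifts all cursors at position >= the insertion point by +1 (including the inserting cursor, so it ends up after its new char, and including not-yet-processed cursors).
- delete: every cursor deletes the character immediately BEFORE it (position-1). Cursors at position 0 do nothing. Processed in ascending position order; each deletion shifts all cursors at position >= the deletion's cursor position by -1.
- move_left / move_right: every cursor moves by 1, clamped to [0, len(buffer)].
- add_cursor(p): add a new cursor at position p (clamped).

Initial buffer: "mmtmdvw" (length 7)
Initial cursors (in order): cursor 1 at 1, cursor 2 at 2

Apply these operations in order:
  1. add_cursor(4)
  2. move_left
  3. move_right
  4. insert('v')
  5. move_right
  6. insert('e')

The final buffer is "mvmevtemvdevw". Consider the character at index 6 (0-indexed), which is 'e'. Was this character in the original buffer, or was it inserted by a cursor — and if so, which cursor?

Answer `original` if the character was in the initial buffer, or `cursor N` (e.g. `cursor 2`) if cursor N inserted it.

Answer: cursor 2

Derivation:
After op 1 (add_cursor(4)): buffer="mmtmdvw" (len 7), cursors c1@1 c2@2 c3@4, authorship .......
After op 2 (move_left): buffer="mmtmdvw" (len 7), cursors c1@0 c2@1 c3@3, authorship .......
After op 3 (move_right): buffer="mmtmdvw" (len 7), cursors c1@1 c2@2 c3@4, authorship .......
After op 4 (insert('v')): buffer="mvmvtmvdvw" (len 10), cursors c1@2 c2@4 c3@7, authorship .1.2..3...
After op 5 (move_right): buffer="mvmvtmvdvw" (len 10), cursors c1@3 c2@5 c3@8, authorship .1.2..3...
After op 6 (insert('e')): buffer="mvmevtemvdevw" (len 13), cursors c1@4 c2@7 c3@11, authorship .1.12.2.3.3..
Authorship (.=original, N=cursor N): . 1 . 1 2 . 2 . 3 . 3 . .
Index 6: author = 2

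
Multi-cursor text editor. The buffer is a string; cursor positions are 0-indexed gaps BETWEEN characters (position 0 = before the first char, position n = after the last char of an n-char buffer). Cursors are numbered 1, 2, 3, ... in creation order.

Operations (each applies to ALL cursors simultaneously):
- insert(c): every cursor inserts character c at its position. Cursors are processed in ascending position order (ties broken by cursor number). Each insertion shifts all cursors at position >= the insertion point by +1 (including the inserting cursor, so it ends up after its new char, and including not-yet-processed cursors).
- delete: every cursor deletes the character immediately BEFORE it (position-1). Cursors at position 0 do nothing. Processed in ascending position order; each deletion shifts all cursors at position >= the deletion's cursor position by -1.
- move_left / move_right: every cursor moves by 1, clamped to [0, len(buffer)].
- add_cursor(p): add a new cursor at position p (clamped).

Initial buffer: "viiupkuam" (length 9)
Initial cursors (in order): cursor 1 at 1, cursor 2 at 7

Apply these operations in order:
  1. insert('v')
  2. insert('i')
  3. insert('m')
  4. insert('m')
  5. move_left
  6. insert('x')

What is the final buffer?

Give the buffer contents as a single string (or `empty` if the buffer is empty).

Answer: vvimxmiiupkuvimxmam

Derivation:
After op 1 (insert('v')): buffer="vviiupkuvam" (len 11), cursors c1@2 c2@9, authorship .1......2..
After op 2 (insert('i')): buffer="vviiiupkuviam" (len 13), cursors c1@3 c2@11, authorship .11......22..
After op 3 (insert('m')): buffer="vvimiiupkuvimam" (len 15), cursors c1@4 c2@13, authorship .111......222..
After op 4 (insert('m')): buffer="vvimmiiupkuvimmam" (len 17), cursors c1@5 c2@15, authorship .1111......2222..
After op 5 (move_left): buffer="vvimmiiupkuvimmam" (len 17), cursors c1@4 c2@14, authorship .1111......2222..
After op 6 (insert('x')): buffer="vvimxmiiupkuvimxmam" (len 19), cursors c1@5 c2@16, authorship .11111......22222..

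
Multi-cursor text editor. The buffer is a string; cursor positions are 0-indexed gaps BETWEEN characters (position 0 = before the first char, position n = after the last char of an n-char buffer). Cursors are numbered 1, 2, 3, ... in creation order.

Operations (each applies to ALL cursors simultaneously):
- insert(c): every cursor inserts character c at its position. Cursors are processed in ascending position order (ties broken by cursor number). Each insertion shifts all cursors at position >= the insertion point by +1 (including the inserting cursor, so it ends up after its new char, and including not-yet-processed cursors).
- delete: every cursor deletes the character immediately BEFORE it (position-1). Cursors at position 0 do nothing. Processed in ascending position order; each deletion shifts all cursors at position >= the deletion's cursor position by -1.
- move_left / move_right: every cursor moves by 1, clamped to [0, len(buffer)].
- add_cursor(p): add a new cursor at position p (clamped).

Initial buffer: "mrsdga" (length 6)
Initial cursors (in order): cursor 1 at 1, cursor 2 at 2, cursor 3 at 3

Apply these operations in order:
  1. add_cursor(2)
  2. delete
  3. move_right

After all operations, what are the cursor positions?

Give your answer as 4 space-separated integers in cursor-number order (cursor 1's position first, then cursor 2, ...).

After op 1 (add_cursor(2)): buffer="mrsdga" (len 6), cursors c1@1 c2@2 c4@2 c3@3, authorship ......
After op 2 (delete): buffer="dga" (len 3), cursors c1@0 c2@0 c3@0 c4@0, authorship ...
After op 3 (move_right): buffer="dga" (len 3), cursors c1@1 c2@1 c3@1 c4@1, authorship ...

Answer: 1 1 1 1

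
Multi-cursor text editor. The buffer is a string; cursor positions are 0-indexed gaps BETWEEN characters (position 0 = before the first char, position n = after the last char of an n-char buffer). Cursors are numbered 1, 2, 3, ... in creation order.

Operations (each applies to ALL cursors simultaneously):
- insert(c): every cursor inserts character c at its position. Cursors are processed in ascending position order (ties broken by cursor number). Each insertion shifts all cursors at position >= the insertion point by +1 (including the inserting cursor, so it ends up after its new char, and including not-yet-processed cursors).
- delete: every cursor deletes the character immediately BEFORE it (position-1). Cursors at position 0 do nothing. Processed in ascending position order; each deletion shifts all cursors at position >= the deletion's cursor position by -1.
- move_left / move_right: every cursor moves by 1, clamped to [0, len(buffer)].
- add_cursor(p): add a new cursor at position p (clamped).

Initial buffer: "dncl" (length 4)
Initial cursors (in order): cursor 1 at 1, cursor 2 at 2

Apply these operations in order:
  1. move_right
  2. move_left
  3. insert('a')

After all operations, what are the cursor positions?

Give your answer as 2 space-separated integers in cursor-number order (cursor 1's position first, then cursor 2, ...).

Answer: 2 4

Derivation:
After op 1 (move_right): buffer="dncl" (len 4), cursors c1@2 c2@3, authorship ....
After op 2 (move_left): buffer="dncl" (len 4), cursors c1@1 c2@2, authorship ....
After op 3 (insert('a')): buffer="danacl" (len 6), cursors c1@2 c2@4, authorship .1.2..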